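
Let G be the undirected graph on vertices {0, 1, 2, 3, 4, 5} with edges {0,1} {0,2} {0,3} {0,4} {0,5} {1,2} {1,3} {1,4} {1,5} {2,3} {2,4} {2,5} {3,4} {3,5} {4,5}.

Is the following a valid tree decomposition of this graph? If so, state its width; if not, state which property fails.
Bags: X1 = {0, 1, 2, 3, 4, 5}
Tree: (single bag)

Yes; width 5.

Checking the three conditions: (i) the bags cover all of {0, 1, 2, 3, 4, 5}; (ii) for each edge, some bag contains both endpoints; (iii) the bags containing any fixed vertex form a subtree. All hold, so the decomposition is valid with width 6 − 1 = 5.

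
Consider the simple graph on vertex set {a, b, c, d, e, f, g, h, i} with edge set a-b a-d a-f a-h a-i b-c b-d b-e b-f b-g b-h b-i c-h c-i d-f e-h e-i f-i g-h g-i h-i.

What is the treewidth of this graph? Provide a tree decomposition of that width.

Every bag has size at most 4, so the width is 4 − 1 = 3 and tw(G) ≤ 3. For the lower bound, the 4 vertices {a, b, d, f} are pairwise adjacent, and any tree decomposition puts a clique entirely inside one bag — forcing width ≥ 3. The upper and lower bounds meet at 3, so that is the treewidth.

Treewidth 3.
One such decomposition:
Bags: B1 = {b, c, h, i}  B2 = {a, b, h, i}  B3 = {b, g, h, i}  B4 = {b, e, h, i}  B5 = {a, b, f, i}  B6 = {a, b, d, f}
Tree: B1–B2, B1–B3, B3–B4, B2–B5, B5–B6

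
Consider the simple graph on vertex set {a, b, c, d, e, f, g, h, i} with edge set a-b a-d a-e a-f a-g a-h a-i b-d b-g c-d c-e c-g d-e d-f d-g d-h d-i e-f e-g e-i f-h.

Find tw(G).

3

A width-3 tree decomposition is:
Bags: B1 = {a, d, e, f}  B2 = {a, d, e, g}  B3 = {a, b, d, g}  B4 = {c, d, e, g}  B5 = {a, d, e, i}  B6 = {a, d, f, h}
Tree: B1–B2, B2–B3, B2–B4, B1–B5, B1–B6
The largest bag has 4 vertices, giving width 3; this decomposition certifies tw(G) ≤ 3. On the other hand G contains the 4-clique {c, d, e, g}. A clique must lie in a single bag of any decomposition, so no decomposition can have width below 3. Combining the bounds, tw(G) = 3.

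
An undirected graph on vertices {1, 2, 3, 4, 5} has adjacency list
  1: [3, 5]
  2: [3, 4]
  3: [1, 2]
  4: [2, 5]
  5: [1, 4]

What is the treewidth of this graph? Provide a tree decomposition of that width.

Treewidth 2.
Bags: B1 = {1, 2, 3}  B2 = {1, 2, 5}  B3 = {2, 4, 5}
Tree: B1–B2, B2–B3

Each bag holds 3 vertices, so the decomposition has width 2, which upper-bounds the treewidth. The edges 2–3–1–5–4–2 form a cycle, so G is not a tree and its treewidth is at least 2. The upper and lower bounds meet at 2, so that is the treewidth.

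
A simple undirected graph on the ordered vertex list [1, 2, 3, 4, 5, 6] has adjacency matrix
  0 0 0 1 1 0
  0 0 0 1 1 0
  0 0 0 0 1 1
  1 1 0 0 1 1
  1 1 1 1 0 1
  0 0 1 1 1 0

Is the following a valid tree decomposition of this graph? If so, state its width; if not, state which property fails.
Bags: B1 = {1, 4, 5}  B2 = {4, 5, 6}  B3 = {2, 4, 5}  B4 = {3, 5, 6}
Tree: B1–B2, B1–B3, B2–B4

Yes; width 2.

Vertex coverage: the bags together contain {1, 2, 3, 4, 5, 6}, the full vertex set. Edge coverage: each edge of G has both endpoints in at least one bag. Running intersection: for every vertex, the bags containing it form a connected subtree. All three properties hold, so this is a valid tree decomposition of width max|bag| − 1 = 2, and hence tw(G) ≤ 2.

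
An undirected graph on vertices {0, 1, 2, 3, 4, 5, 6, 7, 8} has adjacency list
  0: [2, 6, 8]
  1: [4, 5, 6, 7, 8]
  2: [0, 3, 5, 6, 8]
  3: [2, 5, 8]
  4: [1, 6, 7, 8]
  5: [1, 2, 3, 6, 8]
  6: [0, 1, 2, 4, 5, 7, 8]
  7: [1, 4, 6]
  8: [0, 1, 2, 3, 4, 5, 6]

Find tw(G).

A width-3 tree decomposition is:
Bags: B1 = {1, 5, 6, 8}  B2 = {1, 4, 6, 8}  B3 = {1, 4, 6, 7}  B4 = {2, 5, 6, 8}  B5 = {0, 2, 6, 8}  B6 = {2, 3, 5, 8}
Tree: B1–B2, B2–B3, B1–B4, B4–B5, B4–B6
Every bag has size at most 4, so the width is 4 − 1 = 3 and tw(G) ≤ 3. On the other hand G contains the 4-clique {2, 3, 5, 8}. A clique must lie in a single bag of any decomposition, so no decomposition can have width below 3. Therefore the treewidth is 3.

3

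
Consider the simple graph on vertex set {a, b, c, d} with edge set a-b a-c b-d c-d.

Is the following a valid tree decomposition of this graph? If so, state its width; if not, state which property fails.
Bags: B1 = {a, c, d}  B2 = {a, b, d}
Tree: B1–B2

Yes; width 2.

Every vertex of G appears in some bag (union = {a, b, c, d}); every edge is covered by a bag; and for each vertex v the set of bags containing v is connected in the bag tree. The decomposition is therefore valid. The largest bag has 3 vertices, so the width is 2.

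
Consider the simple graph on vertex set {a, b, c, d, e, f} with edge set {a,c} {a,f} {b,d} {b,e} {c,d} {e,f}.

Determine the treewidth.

A width-2 tree decomposition is:
Bags: B1 = {b, c, d}  B2 = {a, b, c}  B3 = {a, b, f}  B4 = {b, e, f}
Tree: B1–B2, B2–B3, B3–B4
Every bag has size at most 3, so the width is 3 − 1 = 2 and tw(G) ≤ 2. The edges b–d–c–a–f–e–b form a cycle, so G is not a tree and its treewidth is at least 2. The upper and lower bounds meet at 2, so that is the treewidth.

2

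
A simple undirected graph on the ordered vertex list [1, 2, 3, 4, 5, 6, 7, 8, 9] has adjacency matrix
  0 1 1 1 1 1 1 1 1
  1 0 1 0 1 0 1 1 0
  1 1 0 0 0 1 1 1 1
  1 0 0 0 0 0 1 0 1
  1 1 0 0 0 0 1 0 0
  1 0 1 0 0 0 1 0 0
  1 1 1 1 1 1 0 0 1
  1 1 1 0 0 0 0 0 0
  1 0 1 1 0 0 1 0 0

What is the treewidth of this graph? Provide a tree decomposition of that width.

Every bag has size at most 4, so the width is 4 − 1 = 3 and tw(G) ≤ 3. On the other hand G contains the 4-clique {1, 2, 3, 8}. A clique must lie in a single bag of any decomposition, so no decomposition can have width below 3. Combining the bounds, tw(G) = 3.

Treewidth 3.
One optimal decomposition is:
Bags: B1 = {1, 2, 3, 7}  B2 = {1, 3, 7, 9}  B3 = {1, 3, 6, 7}  B4 = {1, 4, 7, 9}  B5 = {1, 2, 5, 7}  B6 = {1, 2, 3, 8}
Tree: B1–B2, B2–B3, B2–B4, B1–B5, B1–B6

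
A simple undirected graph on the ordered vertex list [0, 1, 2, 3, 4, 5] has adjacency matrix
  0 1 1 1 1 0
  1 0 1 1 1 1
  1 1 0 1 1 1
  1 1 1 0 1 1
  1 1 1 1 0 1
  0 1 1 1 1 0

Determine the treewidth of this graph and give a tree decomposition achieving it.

Treewidth 4.
Bags: B1 = {0, 1, 2, 3, 4}  B2 = {1, 2, 3, 4, 5}
Tree: B1–B2

Every bag has size at most 5, so the width is 5 − 1 = 4 and tw(G) ≤ 4. For the lower bound, the 5 vertices {0, 1, 2, 3, 4} are pairwise adjacent, and any tree decomposition puts a clique entirely inside one bag — forcing width ≥ 4. Therefore the treewidth is 4.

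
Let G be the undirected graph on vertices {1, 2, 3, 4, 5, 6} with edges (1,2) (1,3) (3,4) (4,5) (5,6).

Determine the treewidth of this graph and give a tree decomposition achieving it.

Treewidth 1.
One optimal decomposition is:
Bags: B1 = {1, 2}  B2 = {1, 3}  B3 = {3, 4}  B4 = {4, 5}  B5 = {5, 6}
Tree: B1–B2, B2–B3, B3–B4, B4–B5

Each bag holds 2 vertices, so the decomposition has width 1, which upper-bounds the treewidth. G has an edge, so its treewidth is at least 1. The upper and lower bounds meet at 1, so that is the treewidth.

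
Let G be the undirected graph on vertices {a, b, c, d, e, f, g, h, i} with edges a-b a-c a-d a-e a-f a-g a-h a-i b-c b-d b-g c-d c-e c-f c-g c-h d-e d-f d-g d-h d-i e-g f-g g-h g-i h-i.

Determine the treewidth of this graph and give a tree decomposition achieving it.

Treewidth 4.
One such decomposition:
Bags: B1 = {a, b, c, d, g}  B2 = {a, c, d, f, g}  B3 = {a, c, d, g, h}  B4 = {a, d, g, h, i}  B5 = {a, c, d, e, g}
Tree: B1–B2, B1–B3, B3–B4, B2–B5

Each bag holds 5 vertices, so the decomposition has width 4, which upper-bounds the treewidth. Conversely, {a, c, d, e, g} is a clique of size 5, and the vertices of any clique must share a bag in every tree decomposition; so some bag has ≥ 5 vertices and tw(G) ≥ 4. Therefore the treewidth is 4.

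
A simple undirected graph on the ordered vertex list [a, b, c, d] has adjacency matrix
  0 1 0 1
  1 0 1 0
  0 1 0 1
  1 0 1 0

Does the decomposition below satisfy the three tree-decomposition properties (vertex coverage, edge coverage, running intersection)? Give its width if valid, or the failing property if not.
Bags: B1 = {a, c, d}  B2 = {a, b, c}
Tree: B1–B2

Every vertex of G appears in some bag (union = {a, b, c, d}); every edge is covered by a bag; and for each vertex v the set of bags containing v is connected in the bag tree. The decomposition is therefore valid. The largest bag has 3 vertices, so the width is 2.

Yes; width 2.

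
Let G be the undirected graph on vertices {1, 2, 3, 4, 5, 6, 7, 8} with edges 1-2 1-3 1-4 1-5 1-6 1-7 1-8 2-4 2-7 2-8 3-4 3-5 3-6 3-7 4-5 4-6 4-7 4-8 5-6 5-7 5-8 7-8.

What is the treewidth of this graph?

A width-4 tree decomposition is:
Bags: B1 = {1, 4, 5, 7, 8}  B2 = {1, 3, 4, 5, 7}  B3 = {1, 3, 4, 5, 6}  B4 = {1, 2, 4, 7, 8}
Tree: B1–B2, B2–B3, B1–B4
Every bag has size at most 5, so the width is 5 − 1 = 4 and tw(G) ≤ 4. Conversely, {1, 2, 4, 7, 8} is a clique of size 5, and the vertices of any clique must share a bag in every tree decomposition; so some bag has ≥ 5 vertices and tw(G) ≥ 4. Hence tw(G) = 4 exactly.

4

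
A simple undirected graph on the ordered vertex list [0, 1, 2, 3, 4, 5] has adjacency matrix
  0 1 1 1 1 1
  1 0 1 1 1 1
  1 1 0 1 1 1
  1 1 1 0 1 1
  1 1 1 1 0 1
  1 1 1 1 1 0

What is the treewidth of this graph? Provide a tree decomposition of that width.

Treewidth 5.
Bags: B1 = {0, 1, 2, 3, 4, 5}
Tree: (single bag)

With just one bag of size 6, the width is 6 − 1 = 5, so tw(G) ≤ 5. For the lower bound, the 6 vertices {0, 1, 2, 3, 4, 5} are pairwise adjacent, and any tree decomposition puts a clique entirely inside one bag — forcing width ≥ 5. Combining the bounds, tw(G) = 5.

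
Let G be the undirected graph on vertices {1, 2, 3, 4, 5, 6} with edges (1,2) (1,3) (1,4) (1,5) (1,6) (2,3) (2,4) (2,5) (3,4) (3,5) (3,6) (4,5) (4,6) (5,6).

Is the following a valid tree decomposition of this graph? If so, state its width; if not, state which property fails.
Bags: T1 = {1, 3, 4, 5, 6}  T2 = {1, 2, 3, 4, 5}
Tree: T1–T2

Checking the three conditions: (i) the bags cover all of {1, 2, 3, 4, 5, 6}; (ii) for each edge, some bag contains both endpoints; (iii) the bags containing any fixed vertex form a subtree. All hold, so the decomposition is valid with width 5 − 1 = 4.

Yes; width 4.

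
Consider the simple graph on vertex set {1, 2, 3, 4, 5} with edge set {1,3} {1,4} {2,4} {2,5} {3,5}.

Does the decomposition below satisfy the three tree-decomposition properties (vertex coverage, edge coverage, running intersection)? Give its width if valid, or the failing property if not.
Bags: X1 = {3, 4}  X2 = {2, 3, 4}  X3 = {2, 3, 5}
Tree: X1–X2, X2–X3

A tree decomposition must satisfy three properties: every vertex lies in some bag; for every edge, both endpoints lie together in some bag; and for every vertex, the bags containing it form a connected subtree. Here vertex 1 appears in no bag, so the decomposition is invalid.

No — vertex 1 appears in no bag.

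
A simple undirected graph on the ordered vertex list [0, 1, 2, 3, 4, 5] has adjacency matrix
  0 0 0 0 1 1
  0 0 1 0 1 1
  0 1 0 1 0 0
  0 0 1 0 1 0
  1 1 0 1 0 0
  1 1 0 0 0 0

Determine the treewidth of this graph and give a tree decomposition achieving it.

Every bag has size at most 3, so the width is 3 − 1 = 2 and tw(G) ≤ 2. For the lower bound, G contains the cycle 5–0–4–1–5, so G is not a forest; only forests have treewidth ≤ 1, hence tw(G) ≥ 2. The upper and lower bounds meet at 2, so that is the treewidth.

Treewidth 2.
One such decomposition:
Bags: B1 = {0, 1, 5}  B2 = {0, 1, 4}  B3 = {1, 2, 4}  B4 = {2, 3, 4}
Tree: B1–B2, B2–B3, B3–B4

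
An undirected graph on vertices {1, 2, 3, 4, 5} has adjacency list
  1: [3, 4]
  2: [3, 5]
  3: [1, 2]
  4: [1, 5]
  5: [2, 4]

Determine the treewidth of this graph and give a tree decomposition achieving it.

Treewidth 2.
Bags: B1 = {1, 2, 3}  B2 = {1, 2, 4}  B3 = {2, 4, 5}
Tree: B1–B2, B2–B3

The largest bag has 3 vertices, giving width 2; this decomposition certifies tw(G) ≤ 2. For the lower bound, G contains the cycle 2–3–1–4–5–2, so G is not a forest; only forests have treewidth ≤ 1, hence tw(G) ≥ 2. Hence tw(G) = 2 exactly.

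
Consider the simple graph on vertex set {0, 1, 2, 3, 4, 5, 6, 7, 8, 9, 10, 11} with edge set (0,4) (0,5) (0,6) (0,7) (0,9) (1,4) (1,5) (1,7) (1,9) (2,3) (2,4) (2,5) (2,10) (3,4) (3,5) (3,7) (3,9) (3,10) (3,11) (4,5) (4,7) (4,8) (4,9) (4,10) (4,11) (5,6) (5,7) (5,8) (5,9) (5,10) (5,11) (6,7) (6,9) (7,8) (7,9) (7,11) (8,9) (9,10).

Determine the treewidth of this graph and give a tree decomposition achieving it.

Treewidth 4.
One such decomposition:
Bags: B1 = {3, 4, 5, 9, 10}  B2 = {3, 4, 5, 7, 9}  B3 = {0, 4, 5, 7, 9}  B4 = {4, 5, 7, 8, 9}  B5 = {1, 4, 5, 7, 9}  B6 = {0, 5, 6, 7, 9}  B7 = {2, 3, 4, 5, 10}  B8 = {3, 4, 5, 7, 11}
Tree: B1–B2, B2–B3, B2–B4, B4–B5, B3–B6, B1–B7, B2–B8

The largest bag has 5 vertices, giving width 4; this decomposition certifies tw(G) ≤ 4. For the lower bound, the 5 vertices {2, 3, 4, 5, 10} are pairwise adjacent, and any tree decomposition puts a clique entirely inside one bag — forcing width ≥ 4. The upper and lower bounds meet at 4, so that is the treewidth.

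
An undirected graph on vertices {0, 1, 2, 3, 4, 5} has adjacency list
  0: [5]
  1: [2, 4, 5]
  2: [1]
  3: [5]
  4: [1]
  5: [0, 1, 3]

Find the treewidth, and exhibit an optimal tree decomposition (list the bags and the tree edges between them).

Treewidth 1.
Bags: B1 = {3, 5}  B2 = {1, 5}  B3 = {1, 2}  B4 = {0, 5}  B5 = {1, 4}
Tree: B1–B2, B2–B3, B1–B4, B2–B5

Every bag has size at most 2, so the width is 2 − 1 = 1 and tw(G) ≤ 1. Since G has at least one edge (e.g. 3–5), it is not an edgeless graph, so tw(G) ≥ 1. Hence tw(G) = 1 exactly.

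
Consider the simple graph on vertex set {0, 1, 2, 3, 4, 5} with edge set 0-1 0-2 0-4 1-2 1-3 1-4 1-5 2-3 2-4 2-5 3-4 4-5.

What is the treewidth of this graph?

A width-3 tree decomposition is:
Bags: B1 = {0, 1, 2, 4}  B2 = {1, 2, 3, 4}  B3 = {1, 2, 4, 5}
Tree: B1–B2, B1–B3
The largest bag has 4 vertices, giving width 3; this decomposition certifies tw(G) ≤ 3. Conversely, {0, 1, 2, 4} is a clique of size 4, and the vertices of any clique must share a bag in every tree decomposition; so some bag has ≥ 4 vertices and tw(G) ≥ 3. Hence tw(G) = 3 exactly.

3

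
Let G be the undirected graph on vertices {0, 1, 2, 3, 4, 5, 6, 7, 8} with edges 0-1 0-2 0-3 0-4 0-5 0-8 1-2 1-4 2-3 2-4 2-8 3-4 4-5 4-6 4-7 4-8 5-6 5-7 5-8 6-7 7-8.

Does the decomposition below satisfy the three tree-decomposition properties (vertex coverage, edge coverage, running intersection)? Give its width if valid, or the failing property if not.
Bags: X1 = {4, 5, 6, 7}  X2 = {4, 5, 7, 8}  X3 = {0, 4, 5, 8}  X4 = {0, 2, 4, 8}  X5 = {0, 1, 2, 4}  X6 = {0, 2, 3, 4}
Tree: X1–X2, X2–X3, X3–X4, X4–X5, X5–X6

Yes; width 3.

Every vertex of G appears in some bag (union = {0, 1, 2, 3, 4, 5, 6, 7, 8}); every edge is covered by a bag; and for each vertex v the set of bags containing v is connected in the bag tree. The decomposition is therefore valid. The largest bag has 4 vertices, so the width is 3.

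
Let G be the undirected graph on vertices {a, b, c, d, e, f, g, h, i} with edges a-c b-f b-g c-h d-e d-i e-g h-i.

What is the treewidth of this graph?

A width-1 tree decomposition is:
Bags: B1 = {a, c}  B2 = {c, h}  B3 = {h, i}  B4 = {d, i}  B5 = {d, e}  B6 = {e, g}  B7 = {b, g}  B8 = {b, f}
Tree: B1–B2, B2–B3, B3–B4, B4–B5, B5–B6, B6–B7, B7–B8
Each bag holds 2 vertices, so the decomposition has width 1, which upper-bounds the treewidth. Since G has at least one edge (e.g. a–c), it is not an edgeless graph, so tw(G) ≥ 1. Hence tw(G) = 1 exactly.

1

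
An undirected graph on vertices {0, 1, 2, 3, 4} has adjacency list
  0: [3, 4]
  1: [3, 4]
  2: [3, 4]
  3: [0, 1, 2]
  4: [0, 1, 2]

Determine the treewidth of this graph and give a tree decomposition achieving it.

Every bag has size at most 3, so the width is 3 − 1 = 2 and tw(G) ≤ 2. Since 0–3–1–4–0 is a cycle in G, G is not acyclic. Forests are exactly the graphs of treewidth ≤ 1, so tw(G) ≥ 2. Combining the bounds, tw(G) = 2.

Treewidth 2.
One such decomposition:
Bags: B1 = {0, 3, 4}  B2 = {1, 3, 4}  B3 = {2, 3, 4}
Tree: B1–B2, B2–B3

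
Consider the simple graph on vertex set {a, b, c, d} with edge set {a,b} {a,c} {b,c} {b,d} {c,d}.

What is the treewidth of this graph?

2

A width-2 tree decomposition is:
Bags: B1 = {b, c, d}  B2 = {a, b, c}
Tree: B1–B2
Every bag has size at most 3, so the width is 3 − 1 = 2 and tw(G) ≤ 2. Conversely, {b, c, d} is a clique of size 3, and the vertices of any clique must share a bag in every tree decomposition; so some bag has ≥ 3 vertices and tw(G) ≥ 2. Hence tw(G) = 2 exactly.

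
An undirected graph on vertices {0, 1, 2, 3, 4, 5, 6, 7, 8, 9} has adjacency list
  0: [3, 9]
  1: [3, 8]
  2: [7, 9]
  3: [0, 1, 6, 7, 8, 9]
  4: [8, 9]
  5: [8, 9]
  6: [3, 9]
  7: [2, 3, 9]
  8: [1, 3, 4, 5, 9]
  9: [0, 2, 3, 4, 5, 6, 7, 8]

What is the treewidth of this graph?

A width-2 tree decomposition is:
Bags: B1 = {3, 7, 9}  B2 = {3, 6, 9}  B3 = {3, 8, 9}  B4 = {2, 7, 9}  B5 = {4, 8, 9}  B6 = {0, 3, 9}  B7 = {1, 3, 8}  B8 = {5, 8, 9}
Tree: B1–B2, B2–B3, B1–B4, B3–B5, B2–B6, B3–B7, B3–B8
Each bag holds 3 vertices, so the decomposition has width 2, which upper-bounds the treewidth. For the lower bound, the 3 vertices {1, 3, 8} are pairwise adjacent, and any tree decomposition puts a clique entirely inside one bag — forcing width ≥ 2. Combining the bounds, tw(G) = 2.

2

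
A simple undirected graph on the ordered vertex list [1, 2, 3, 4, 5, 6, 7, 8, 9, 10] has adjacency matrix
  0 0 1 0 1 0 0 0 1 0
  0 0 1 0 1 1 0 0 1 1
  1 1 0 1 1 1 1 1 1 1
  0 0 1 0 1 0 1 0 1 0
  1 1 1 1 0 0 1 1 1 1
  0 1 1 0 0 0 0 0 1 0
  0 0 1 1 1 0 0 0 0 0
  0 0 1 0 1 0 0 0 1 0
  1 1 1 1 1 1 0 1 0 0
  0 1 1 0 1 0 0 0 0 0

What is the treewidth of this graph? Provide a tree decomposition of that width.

Treewidth 3.
One optimal decomposition is:
Bags: B1 = {2, 3, 5, 9}  B2 = {3, 4, 5, 9}  B3 = {3, 4, 5, 7}  B4 = {2, 3, 5, 10}  B5 = {1, 3, 5, 9}  B6 = {2, 3, 6, 9}  B7 = {3, 5, 8, 9}
Tree: B1–B2, B2–B3, B1–B4, B1–B5, B1–B6, B1–B7

Each bag holds 4 vertices, so the decomposition has width 3, which upper-bounds the treewidth. For the lower bound, the 4 vertices {3, 5, 8, 9} are pairwise adjacent, and any tree decomposition puts a clique entirely inside one bag — forcing width ≥ 3. Hence tw(G) = 3 exactly.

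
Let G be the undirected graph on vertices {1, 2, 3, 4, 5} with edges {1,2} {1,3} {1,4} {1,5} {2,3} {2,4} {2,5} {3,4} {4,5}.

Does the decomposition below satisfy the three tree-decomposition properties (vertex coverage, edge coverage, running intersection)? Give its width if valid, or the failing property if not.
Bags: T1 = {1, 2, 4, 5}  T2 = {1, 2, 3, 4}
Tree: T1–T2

Yes; width 3.

Every vertex of G appears in some bag (union = {1, 2, 3, 4, 5}); every edge is covered by a bag; and for each vertex v the set of bags containing v is connected in the bag tree. The decomposition is therefore valid. The largest bag has 4 vertices, so the width is 3.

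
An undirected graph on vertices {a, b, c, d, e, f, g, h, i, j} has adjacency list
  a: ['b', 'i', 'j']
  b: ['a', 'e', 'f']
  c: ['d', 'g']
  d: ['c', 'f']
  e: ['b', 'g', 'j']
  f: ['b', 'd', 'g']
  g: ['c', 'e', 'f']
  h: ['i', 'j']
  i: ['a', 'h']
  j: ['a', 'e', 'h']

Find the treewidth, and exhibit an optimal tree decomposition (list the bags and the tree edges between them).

Treewidth 2.
One such decomposition:
Bags: B1 = {a, h, i}  B2 = {a, h, j}  B3 = {a, b, j}  B4 = {b, e, j}  B5 = {b, e, f}  B6 = {e, f, g}  B7 = {d, f, g}  B8 = {c, d, g}
Tree: B1–B2, B2–B3, B3–B4, B4–B5, B5–B6, B6–B7, B7–B8

The largest bag has 3 vertices, giving width 2; this decomposition certifies tw(G) ≤ 2. For the lower bound, G contains the cycle i–h–j–a–i, so G is not a forest; only forests have treewidth ≤ 1, hence tw(G) ≥ 2. Combining the bounds, tw(G) = 2.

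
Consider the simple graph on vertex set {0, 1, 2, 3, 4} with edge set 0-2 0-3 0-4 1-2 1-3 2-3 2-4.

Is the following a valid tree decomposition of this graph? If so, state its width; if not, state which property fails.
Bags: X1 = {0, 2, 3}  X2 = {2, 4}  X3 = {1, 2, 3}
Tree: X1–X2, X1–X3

A tree decomposition must satisfy three properties: every vertex lies in some bag; for every edge, both endpoints lie together in some bag; and for every vertex, the bags containing it form a connected subtree. Here edge (0,4) lies in no bag, so the decomposition is invalid.

No — edge (0,4) lies in no bag.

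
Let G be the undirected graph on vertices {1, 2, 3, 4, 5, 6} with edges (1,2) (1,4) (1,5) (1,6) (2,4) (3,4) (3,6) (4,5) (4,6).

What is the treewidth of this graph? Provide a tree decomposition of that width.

Treewidth 2.
Bags: B1 = {1, 4, 6}  B2 = {1, 2, 4}  B3 = {1, 4, 5}  B4 = {3, 4, 6}
Tree: B1–B2, B1–B3, B1–B4

Each bag holds 3 vertices, so the decomposition has width 2, which upper-bounds the treewidth. For the lower bound, the 3 vertices {1, 2, 4} are pairwise adjacent, and any tree decomposition puts a clique entirely inside one bag — forcing width ≥ 2. The upper and lower bounds meet at 2, so that is the treewidth.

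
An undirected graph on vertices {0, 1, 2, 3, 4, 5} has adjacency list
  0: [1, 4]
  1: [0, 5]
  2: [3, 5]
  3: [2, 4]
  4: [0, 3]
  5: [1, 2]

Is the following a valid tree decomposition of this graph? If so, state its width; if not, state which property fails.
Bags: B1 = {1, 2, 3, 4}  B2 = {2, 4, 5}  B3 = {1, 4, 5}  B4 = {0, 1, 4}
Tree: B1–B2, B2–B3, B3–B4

No — bags containing vertex 1 are not connected in the tree.

A tree decomposition must satisfy three properties: every vertex lies in some bag; for every edge, both endpoints lie together in some bag; and for every vertex, the bags containing it form a connected subtree. Here bags containing vertex 1 are not connected in the tree, so the decomposition is invalid.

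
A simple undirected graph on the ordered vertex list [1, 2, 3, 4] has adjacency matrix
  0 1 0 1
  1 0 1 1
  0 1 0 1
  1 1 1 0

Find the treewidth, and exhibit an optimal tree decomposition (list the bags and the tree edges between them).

Treewidth 2.
Bags: B1 = {1, 2, 4}  B2 = {2, 3, 4}
Tree: B1–B2

The largest bag has 3 vertices, giving width 2; this decomposition certifies tw(G) ≤ 2. Conversely, {1, 2, 4} is a clique of size 3, and the vertices of any clique must share a bag in every tree decomposition; so some bag has ≥ 3 vertices and tw(G) ≥ 2. Hence tw(G) = 2 exactly.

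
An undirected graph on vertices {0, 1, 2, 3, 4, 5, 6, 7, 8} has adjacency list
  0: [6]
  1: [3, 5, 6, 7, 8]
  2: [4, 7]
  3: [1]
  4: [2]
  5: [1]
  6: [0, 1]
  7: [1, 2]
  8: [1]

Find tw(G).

A width-1 tree decomposition is:
Bags: B1 = {1, 5}  B2 = {1, 6}  B3 = {1, 7}  B4 = {0, 6}  B5 = {2, 7}  B6 = {1, 3}  B7 = {1, 8}  B8 = {2, 4}
Tree: B1–B2, B1–B3, B2–B4, B3–B5, B1–B6, B2–B7, B5–B8
Each bag holds 2 vertices, so the decomposition has width 1, which upper-bounds the treewidth. Since G has at least one edge (e.g. 1–5), it is not an edgeless graph, so tw(G) ≥ 1. Therefore the treewidth is 1.

1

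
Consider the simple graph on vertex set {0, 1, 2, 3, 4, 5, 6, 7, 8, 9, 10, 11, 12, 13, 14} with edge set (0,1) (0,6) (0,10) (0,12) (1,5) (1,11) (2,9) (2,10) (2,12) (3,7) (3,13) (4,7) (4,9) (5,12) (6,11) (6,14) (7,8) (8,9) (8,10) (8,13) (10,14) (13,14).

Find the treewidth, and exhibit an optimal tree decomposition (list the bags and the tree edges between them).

Each bag holds 4 vertices, so the decomposition has width 3, which upper-bounds the treewidth. For the lower bound: the 4 vertex sets {3,4,7}, {9}, {8}, {2,10,13,14} are disjoint, each induces a connected subgraph, and every pair is joined by at least one edge of G. Contracting each set to a single vertex therefore yields K_{4} as a minor, and since treewidth is minor-monotone, tw(G) ≥ tw(K_{4}) = 3. Hence tw(G) = 3 exactly.

Treewidth 3.
One such decomposition:
Bags: B1 = {3, 4, 7, 9}  B2 = {3, 7, 8, 9}  B3 = {3, 8, 9, 13}  B4 = {2, 8, 9, 13}  B5 = {2, 8, 10, 13}  B6 = {2, 10, 13, 14}  B7 = {2, 10, 12, 14}  B8 = {0, 10, 12, 14}  B9 = {0, 6, 12, 14}  B10 = {0, 5, 6, 12}  B11 = {0, 1, 5, 6}  B12 = {1, 5, 6, 11}
Tree: B1–B2, B2–B3, B3–B4, B4–B5, B5–B6, B6–B7, B7–B8, B8–B9, B9–B10, B10–B11, B11–B12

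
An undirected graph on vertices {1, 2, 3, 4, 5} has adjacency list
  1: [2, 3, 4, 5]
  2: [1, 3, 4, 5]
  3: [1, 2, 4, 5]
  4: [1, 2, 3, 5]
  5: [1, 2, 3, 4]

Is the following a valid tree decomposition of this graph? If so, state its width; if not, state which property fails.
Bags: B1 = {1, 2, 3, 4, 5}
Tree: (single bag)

Checking the three conditions: (i) the bags cover all of {1, 2, 3, 4, 5}; (ii) for each edge, some bag contains both endpoints; (iii) the bags containing any fixed vertex form a subtree. All hold, so the decomposition is valid with width 5 − 1 = 4.

Yes; width 4.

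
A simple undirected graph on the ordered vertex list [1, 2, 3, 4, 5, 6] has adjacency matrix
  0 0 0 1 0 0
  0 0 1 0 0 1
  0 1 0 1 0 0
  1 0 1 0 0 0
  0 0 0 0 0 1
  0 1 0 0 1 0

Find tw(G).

1

A width-1 tree decomposition is:
Bags: B1 = {5, 6}  B2 = {2, 6}  B3 = {2, 3}  B4 = {3, 4}  B5 = {1, 4}
Tree: B1–B2, B2–B3, B3–B4, B4–B5
The largest bag has 2 vertices, giving width 1; this decomposition certifies tw(G) ≤ 1. Since G has at least one edge (e.g. 5–6), it is not an edgeless graph, so tw(G) ≥ 1. Combining the bounds, tw(G) = 1.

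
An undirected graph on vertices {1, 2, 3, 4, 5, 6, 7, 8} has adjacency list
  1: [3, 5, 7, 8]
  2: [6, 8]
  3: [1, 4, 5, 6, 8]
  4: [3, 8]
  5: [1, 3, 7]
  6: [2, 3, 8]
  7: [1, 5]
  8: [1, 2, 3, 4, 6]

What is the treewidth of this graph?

A width-2 tree decomposition is:
Bags: B1 = {1, 3, 8}  B2 = {1, 3, 5}  B3 = {1, 5, 7}  B4 = {3, 6, 8}  B5 = {3, 4, 8}  B6 = {2, 6, 8}
Tree: B1–B2, B2–B3, B1–B4, B1–B5, B4–B6
Every bag has size at most 3, so the width is 3 − 1 = 2 and tw(G) ≤ 2. For the lower bound, the 3 vertices {2, 6, 8} are pairwise adjacent, and any tree decomposition puts a clique entirely inside one bag — forcing width ≥ 2. Hence tw(G) = 2 exactly.

2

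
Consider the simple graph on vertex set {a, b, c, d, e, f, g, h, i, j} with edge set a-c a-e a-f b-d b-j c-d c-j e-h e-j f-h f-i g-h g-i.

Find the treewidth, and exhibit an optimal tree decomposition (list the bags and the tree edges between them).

Each bag holds 3 vertices, so the decomposition has width 2, which upper-bounds the treewidth. The edges b–d–c–j–b form a cycle, so G is not a tree and its treewidth is at least 2. The upper and lower bounds meet at 2, so that is the treewidth.

Treewidth 2.
Bags: B1 = {b, d, j}  B2 = {c, d, j}  B3 = {c, e, j}  B4 = {a, c, e}  B5 = {a, e, h}  B6 = {a, f, h}  B7 = {f, g, h}  B8 = {f, g, i}
Tree: B1–B2, B2–B3, B3–B4, B4–B5, B5–B6, B6–B7, B7–B8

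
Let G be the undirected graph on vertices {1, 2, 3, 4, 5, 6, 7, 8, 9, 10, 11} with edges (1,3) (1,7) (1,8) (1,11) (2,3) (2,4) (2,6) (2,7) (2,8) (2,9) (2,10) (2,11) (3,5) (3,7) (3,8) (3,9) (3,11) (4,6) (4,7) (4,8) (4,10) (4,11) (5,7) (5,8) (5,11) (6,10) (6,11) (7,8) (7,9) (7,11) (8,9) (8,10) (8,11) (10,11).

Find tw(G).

A width-4 tree decomposition is:
Bags: B1 = {2, 4, 8, 10, 11}  B2 = {2, 4, 7, 8, 11}  B3 = {2, 3, 7, 8, 11}  B4 = {3, 5, 7, 8, 11}  B5 = {1, 3, 7, 8, 11}  B6 = {2, 3, 7, 8, 9}  B7 = {2, 4, 6, 10, 11}
Tree: B1–B2, B2–B3, B3–B4, B4–B5, B3–B6, B1–B7
Each bag holds 5 vertices, so the decomposition has width 4, which upper-bounds the treewidth. On the other hand G contains the 5-clique {2, 4, 8, 10, 11}. A clique must lie in a single bag of any decomposition, so no decomposition can have width below 4. The upper and lower bounds meet at 4, so that is the treewidth.

4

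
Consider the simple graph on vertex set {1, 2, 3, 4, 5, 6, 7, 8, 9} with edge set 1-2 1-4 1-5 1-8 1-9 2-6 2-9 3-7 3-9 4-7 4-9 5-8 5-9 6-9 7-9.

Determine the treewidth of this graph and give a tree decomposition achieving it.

Treewidth 2.
One such decomposition:
Bags: B1 = {1, 4, 9}  B2 = {1, 2, 9}  B3 = {4, 7, 9}  B4 = {3, 7, 9}  B5 = {2, 6, 9}  B6 = {1, 5, 9}  B7 = {1, 5, 8}
Tree: B1–B2, B1–B3, B3–B4, B2–B5, B2–B6, B6–B7

Every bag has size at most 3, so the width is 3 − 1 = 2 and tw(G) ≤ 2. Conversely, {1, 5, 8} is a clique of size 3, and the vertices of any clique must share a bag in every tree decomposition; so some bag has ≥ 3 vertices and tw(G) ≥ 2. Hence tw(G) = 2 exactly.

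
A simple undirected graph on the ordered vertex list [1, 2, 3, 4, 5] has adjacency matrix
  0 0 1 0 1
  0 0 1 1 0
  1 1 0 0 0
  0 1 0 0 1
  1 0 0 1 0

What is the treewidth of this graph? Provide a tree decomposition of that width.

The largest bag has 3 vertices, giving width 2; this decomposition certifies tw(G) ≤ 2. Since 2–4–5–1–3–2 is a cycle in G, G is not acyclic. Forests are exactly the graphs of treewidth ≤ 1, so tw(G) ≥ 2. Hence tw(G) = 2 exactly.

Treewidth 2.
One optimal decomposition is:
Bags: B1 = {2, 4, 5}  B2 = {1, 2, 5}  B3 = {1, 2, 3}
Tree: B1–B2, B2–B3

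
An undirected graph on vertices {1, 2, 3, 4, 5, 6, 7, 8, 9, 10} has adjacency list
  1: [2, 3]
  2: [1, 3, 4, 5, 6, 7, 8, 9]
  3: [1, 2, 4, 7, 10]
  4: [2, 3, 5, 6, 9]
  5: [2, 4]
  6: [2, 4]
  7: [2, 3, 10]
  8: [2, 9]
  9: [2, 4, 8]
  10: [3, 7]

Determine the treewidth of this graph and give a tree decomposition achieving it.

Treewidth 2.
One optimal decomposition is:
Bags: B1 = {2, 4, 9}  B2 = {2, 8, 9}  B3 = {2, 4, 6}  B4 = {2, 3, 4}  B5 = {2, 3, 7}  B6 = {3, 7, 10}  B7 = {1, 2, 3}  B8 = {2, 4, 5}
Tree: B1–B2, B1–B3, B3–B4, B4–B5, B5–B6, B5–B7, B1–B8

Every bag has size at most 3, so the width is 3 − 1 = 2 and tw(G) ≤ 2. Conversely, {2, 8, 9} is a clique of size 3, and the vertices of any clique must share a bag in every tree decomposition; so some bag has ≥ 3 vertices and tw(G) ≥ 2. Combining the bounds, tw(G) = 2.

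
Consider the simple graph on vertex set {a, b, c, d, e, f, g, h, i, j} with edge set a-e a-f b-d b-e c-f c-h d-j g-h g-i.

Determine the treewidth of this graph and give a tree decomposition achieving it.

Treewidth 1.
One optimal decomposition is:
Bags: B1 = {g, i}  B2 = {g, h}  B3 = {c, h}  B4 = {c, f}  B5 = {a, f}  B6 = {a, e}  B7 = {b, e}  B8 = {b, d}  B9 = {d, j}
Tree: B1–B2, B2–B3, B3–B4, B4–B5, B5–B6, B6–B7, B7–B8, B8–B9

The largest bag has 2 vertices, giving width 1; this decomposition certifies tw(G) ≤ 1. G has an edge, so its treewidth is at least 1. The upper and lower bounds meet at 1, so that is the treewidth.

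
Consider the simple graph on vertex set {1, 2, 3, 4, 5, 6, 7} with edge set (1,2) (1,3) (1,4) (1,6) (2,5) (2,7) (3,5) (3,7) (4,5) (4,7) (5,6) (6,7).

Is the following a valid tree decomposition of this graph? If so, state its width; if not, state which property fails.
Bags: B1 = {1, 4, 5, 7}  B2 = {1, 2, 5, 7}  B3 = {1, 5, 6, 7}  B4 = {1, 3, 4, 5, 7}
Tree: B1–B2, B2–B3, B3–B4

A tree decomposition must satisfy three properties: every vertex lies in some bag; for every edge, both endpoints lie together in some bag; and for every vertex, the bags containing it form a connected subtree. Here bags containing vertex 4 are not connected in the tree, so the decomposition is invalid.

No — bags containing vertex 4 are not connected in the tree.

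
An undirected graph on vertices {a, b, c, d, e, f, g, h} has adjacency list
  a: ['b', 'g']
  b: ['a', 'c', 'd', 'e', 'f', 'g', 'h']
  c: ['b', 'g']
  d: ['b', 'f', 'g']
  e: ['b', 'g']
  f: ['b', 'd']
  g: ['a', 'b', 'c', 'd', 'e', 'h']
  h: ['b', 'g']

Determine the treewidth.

A width-2 tree decomposition is:
Bags: B1 = {b, d, g}  B2 = {a, b, g}  B3 = {b, g, h}  B4 = {b, c, g}  B5 = {b, d, f}  B6 = {b, e, g}
Tree: B1–B2, B2–B3, B3–B4, B1–B5, B2–B6
Each bag holds 3 vertices, so the decomposition has width 2, which upper-bounds the treewidth. Conversely, {b, d, g} is a clique of size 3, and the vertices of any clique must share a bag in every tree decomposition; so some bag has ≥ 3 vertices and tw(G) ≥ 2. Therefore the treewidth is 2.

2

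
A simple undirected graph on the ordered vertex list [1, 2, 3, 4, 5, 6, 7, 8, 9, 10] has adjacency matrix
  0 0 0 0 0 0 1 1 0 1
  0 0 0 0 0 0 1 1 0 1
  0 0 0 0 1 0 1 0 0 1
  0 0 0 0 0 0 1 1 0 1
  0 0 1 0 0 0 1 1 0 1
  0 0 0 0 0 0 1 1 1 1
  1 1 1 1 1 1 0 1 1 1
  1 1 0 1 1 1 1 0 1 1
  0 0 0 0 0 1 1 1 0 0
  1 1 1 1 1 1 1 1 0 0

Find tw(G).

A width-3 tree decomposition is:
Bags: B1 = {3, 5, 7, 10}  B2 = {5, 7, 8, 10}  B3 = {2, 7, 8, 10}  B4 = {6, 7, 8, 10}  B5 = {6, 7, 8, 9}  B6 = {1, 7, 8, 10}  B7 = {4, 7, 8, 10}
Tree: B1–B2, B2–B3, B3–B4, B4–B5, B3–B6, B3–B7
The largest bag has 4 vertices, giving width 3; this decomposition certifies tw(G) ≤ 3. Conversely, {6, 7, 8, 9} is a clique of size 4, and the vertices of any clique must share a bag in every tree decomposition; so some bag has ≥ 4 vertices and tw(G) ≥ 3. The upper and lower bounds meet at 3, so that is the treewidth.

3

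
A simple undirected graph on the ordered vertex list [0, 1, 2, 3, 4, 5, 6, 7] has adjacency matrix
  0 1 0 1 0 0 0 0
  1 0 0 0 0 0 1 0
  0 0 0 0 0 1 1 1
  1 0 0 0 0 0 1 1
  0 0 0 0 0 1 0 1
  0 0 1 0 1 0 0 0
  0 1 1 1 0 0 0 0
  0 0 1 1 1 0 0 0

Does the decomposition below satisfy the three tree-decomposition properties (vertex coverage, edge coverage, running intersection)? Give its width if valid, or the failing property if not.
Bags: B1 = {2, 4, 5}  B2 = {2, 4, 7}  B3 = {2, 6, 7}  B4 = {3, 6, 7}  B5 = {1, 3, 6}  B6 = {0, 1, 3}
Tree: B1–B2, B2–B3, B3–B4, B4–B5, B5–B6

Checking the three conditions: (i) the bags cover all of {0, 1, 2, 3, 4, 5, 6, 7}; (ii) for each edge, some bag contains both endpoints; (iii) the bags containing any fixed vertex form a subtree. All hold, so the decomposition is valid with width 3 − 1 = 2.

Yes; width 2.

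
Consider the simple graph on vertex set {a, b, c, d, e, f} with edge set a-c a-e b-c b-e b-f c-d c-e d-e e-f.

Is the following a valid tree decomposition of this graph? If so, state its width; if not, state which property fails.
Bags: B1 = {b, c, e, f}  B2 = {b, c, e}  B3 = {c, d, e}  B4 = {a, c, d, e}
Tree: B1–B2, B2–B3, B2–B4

No — bags containing vertex d are not connected in the tree.

A tree decomposition must satisfy three properties: every vertex lies in some bag; for every edge, both endpoints lie together in some bag; and for every vertex, the bags containing it form a connected subtree. Here bags containing vertex d are not connected in the tree, so the decomposition is invalid.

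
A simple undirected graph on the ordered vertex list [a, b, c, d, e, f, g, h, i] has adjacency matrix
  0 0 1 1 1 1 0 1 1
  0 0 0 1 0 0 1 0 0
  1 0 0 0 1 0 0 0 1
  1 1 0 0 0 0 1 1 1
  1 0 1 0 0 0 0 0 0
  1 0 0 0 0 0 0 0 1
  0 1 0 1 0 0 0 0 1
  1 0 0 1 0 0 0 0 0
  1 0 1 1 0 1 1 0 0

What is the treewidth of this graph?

2

A width-2 tree decomposition is:
Bags: B1 = {a, c, i}  B2 = {a, c, e}  B3 = {a, d, i}  B4 = {d, g, i}  B5 = {b, d, g}  B6 = {a, f, i}  B7 = {a, d, h}
Tree: B1–B2, B1–B3, B3–B4, B4–B5, B1–B6, B3–B7
Every bag has size at most 3, so the width is 3 − 1 = 2 and tw(G) ≤ 2. For the lower bound, the 3 vertices {b, d, g} are pairwise adjacent, and any tree decomposition puts a clique entirely inside one bag — forcing width ≥ 2. Hence tw(G) = 2 exactly.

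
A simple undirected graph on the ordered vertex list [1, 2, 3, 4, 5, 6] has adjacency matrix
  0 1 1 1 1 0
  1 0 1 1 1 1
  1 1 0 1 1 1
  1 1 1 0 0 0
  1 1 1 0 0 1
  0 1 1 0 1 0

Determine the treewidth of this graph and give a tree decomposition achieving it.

Treewidth 3.
Bags: B1 = {1, 2, 3, 4}  B2 = {1, 2, 3, 5}  B3 = {2, 3, 5, 6}
Tree: B1–B2, B2–B3

Every bag has size at most 4, so the width is 4 − 1 = 3 and tw(G) ≤ 3. Conversely, {1, 2, 3, 4} is a clique of size 4, and the vertices of any clique must share a bag in every tree decomposition; so some bag has ≥ 4 vertices and tw(G) ≥ 3. Hence tw(G) = 3 exactly.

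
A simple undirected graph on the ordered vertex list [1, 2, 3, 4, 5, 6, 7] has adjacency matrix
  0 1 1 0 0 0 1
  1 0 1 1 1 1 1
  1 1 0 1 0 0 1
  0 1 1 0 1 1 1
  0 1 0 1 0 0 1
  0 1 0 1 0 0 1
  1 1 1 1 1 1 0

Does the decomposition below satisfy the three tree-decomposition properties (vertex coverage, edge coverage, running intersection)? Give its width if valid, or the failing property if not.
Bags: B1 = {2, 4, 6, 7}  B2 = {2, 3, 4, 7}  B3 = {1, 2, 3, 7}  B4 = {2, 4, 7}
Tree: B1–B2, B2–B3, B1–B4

No — vertex 5 appears in no bag.

A tree decomposition must satisfy three properties: every vertex lies in some bag; for every edge, both endpoints lie together in some bag; and for every vertex, the bags containing it form a connected subtree. Here vertex 5 appears in no bag, so the decomposition is invalid.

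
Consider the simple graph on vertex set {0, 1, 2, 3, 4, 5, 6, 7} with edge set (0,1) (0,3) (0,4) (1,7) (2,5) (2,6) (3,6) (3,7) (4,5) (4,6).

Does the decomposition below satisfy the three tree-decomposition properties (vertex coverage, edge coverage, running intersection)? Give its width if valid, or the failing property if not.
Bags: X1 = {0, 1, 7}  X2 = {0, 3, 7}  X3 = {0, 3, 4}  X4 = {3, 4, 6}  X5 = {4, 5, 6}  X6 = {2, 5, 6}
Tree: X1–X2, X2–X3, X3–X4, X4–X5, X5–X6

Vertex coverage: the bags together contain {0, 1, 2, 3, 4, 5, 6, 7}, the full vertex set. Edge coverage: each edge of G has both endpoints in at least one bag. Running intersection: for every vertex, the bags containing it form a connected subtree. All three properties hold, so this is a valid tree decomposition of width max|bag| − 1 = 2, and hence tw(G) ≤ 2.

Yes; width 2.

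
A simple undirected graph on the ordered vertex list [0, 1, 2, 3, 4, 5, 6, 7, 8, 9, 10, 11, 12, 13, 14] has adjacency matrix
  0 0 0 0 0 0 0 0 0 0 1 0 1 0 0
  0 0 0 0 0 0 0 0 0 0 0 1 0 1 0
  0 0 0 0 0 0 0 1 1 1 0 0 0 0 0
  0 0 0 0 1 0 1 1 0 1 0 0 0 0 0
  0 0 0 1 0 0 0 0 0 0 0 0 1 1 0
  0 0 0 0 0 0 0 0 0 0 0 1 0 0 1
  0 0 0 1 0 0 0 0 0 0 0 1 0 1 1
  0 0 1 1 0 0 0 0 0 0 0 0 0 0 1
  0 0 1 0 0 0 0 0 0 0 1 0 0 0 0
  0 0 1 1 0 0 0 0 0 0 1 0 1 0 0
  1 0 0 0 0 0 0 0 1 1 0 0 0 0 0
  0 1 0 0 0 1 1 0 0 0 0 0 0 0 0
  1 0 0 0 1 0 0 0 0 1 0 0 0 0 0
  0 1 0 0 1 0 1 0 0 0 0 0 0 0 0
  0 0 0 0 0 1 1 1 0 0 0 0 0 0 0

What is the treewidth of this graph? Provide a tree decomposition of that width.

Treewidth 3.
One optimal decomposition is:
Bags: B1 = {0, 2, 8, 10}  B2 = {0, 2, 9, 10}  B3 = {0, 2, 9, 12}  B4 = {2, 7, 9, 12}  B5 = {3, 7, 9, 12}  B6 = {3, 4, 7, 12}  B7 = {3, 4, 7, 14}  B8 = {3, 4, 6, 14}  B9 = {4, 6, 13, 14}  B10 = {5, 6, 13, 14}  B11 = {5, 6, 11, 13}  B12 = {1, 5, 11, 13}
Tree: B1–B2, B2–B3, B3–B4, B4–B5, B5–B6, B6–B7, B7–B8, B8–B9, B9–B10, B10–B11, B11–B12

Every bag has size at most 4, so the width is 4 − 1 = 3 and tw(G) ≤ 3. For the lower bound: the 4 vertex sets {0,8,10}, {2}, {9}, {3,4,7,12} are disjoint, each induces a connected subgraph, and every pair is joined by at least one edge of G. Contracting each set to a single vertex therefore yields K_{4} as a minor, and since treewidth is minor-monotone, tw(G) ≥ tw(K_{4}) = 3. Hence tw(G) = 3 exactly.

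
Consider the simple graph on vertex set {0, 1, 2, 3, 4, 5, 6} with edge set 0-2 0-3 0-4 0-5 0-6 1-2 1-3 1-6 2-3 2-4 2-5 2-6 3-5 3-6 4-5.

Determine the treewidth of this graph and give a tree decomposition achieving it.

Treewidth 3.
One optimal decomposition is:
Bags: B1 = {0, 2, 3, 6}  B2 = {1, 2, 3, 6}  B3 = {0, 2, 3, 5}  B4 = {0, 2, 4, 5}
Tree: B1–B2, B1–B3, B3–B4

Each bag holds 4 vertices, so the decomposition has width 3, which upper-bounds the treewidth. On the other hand G contains the 4-clique {0, 2, 3, 5}. A clique must lie in a single bag of any decomposition, so no decomposition can have width below 3. Combining the bounds, tw(G) = 3.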